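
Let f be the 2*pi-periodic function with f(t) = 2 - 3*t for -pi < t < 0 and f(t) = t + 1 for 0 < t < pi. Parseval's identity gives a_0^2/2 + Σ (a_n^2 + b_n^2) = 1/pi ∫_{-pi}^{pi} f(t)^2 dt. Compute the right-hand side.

5 + 7*pi + 10*pi**2/3

1/pi ∫_{-pi}^{pi} f(t)^2 dt = 1/pi · (pi*(15 + 21*pi + 10*pi**2)/3) = 5 + 7*pi + 10*pi**2/3.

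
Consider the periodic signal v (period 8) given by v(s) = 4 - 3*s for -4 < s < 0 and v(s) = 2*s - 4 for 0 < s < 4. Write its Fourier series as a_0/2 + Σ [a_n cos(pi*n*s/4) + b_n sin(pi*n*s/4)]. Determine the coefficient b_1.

-20/pi

b_1 = 1/4 ∫_{-4}^{4} v(s) sin(pi*s/4) ds.
Split the integral at the breakpoints.
Integrating by parts (boundary term plus one more integral), an antiderivative of (4 - 3*s) sin(pi*s/4) is 12*s*cos(pi*s/4)/pi - 48*sin(pi*s/4)/pi**2 - 16*cos(pi*s/4)/pi; evaluating from -4 to 0: ∫_{-4}^{0} (4 - 3*s) sin(pi*s/4) ds = (-16/pi) - (64/pi) = -80/pi.
Integrating by parts (boundary term plus one more integral), an antiderivative of (2*s - 4) sin(pi*s/4) is -8*s*cos(pi*s/4)/pi + 32*sin(pi*s/4)/pi**2 + 16*cos(pi*s/4)/pi; evaluating from 0 to 4: ∫_{0}^{4} (2*s - 4) sin(pi*s/4) ds = (16/pi) - (16/pi) = 0.
Summing the pieces and multiplying by (1/4) gives b_1 = -20/pi.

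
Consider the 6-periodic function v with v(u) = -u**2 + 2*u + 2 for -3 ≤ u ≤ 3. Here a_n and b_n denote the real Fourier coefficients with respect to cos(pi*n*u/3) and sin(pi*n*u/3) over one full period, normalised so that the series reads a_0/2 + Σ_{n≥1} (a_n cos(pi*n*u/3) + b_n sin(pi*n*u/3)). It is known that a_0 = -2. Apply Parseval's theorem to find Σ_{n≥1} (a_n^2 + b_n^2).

192/5

Parseval: a_0^2/2 + Σ_{n≥1} (a_n^2+b_n^2) = 1/3 ∫_{-3}^{3} v(u)^2 du = 202/5.
Subtract a_0^2/2 = 2: Σ (a_n^2+b_n^2) = 192/5.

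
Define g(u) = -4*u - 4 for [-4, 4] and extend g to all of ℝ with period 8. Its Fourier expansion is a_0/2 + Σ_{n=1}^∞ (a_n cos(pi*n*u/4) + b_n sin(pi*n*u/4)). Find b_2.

16/pi

b_2 = 1/4 ∫_{-4}^{4} g(u) sin(pi*u/2) du.
Integrating by parts (boundary term plus one more integral), an antiderivative of (-4*u - 4) sin(pi*u/2) is 8*u*cos(pi*u/2)/pi - 16*sin(pi*u/2)/pi**2 + 8*cos(pi*u/2)/pi; evaluating from -4 to 4: ∫_{-4}^{4} (-4*u - 4) sin(pi*u/2) du = (40/pi) - (-24/pi) = 64/pi.
Hence b_2 = (1/4)·(64/pi) = 16/pi.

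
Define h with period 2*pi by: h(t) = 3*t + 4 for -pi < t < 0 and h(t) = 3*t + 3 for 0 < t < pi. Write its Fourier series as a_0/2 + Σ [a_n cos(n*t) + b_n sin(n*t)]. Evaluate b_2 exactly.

-3

b_2 = 1/pi ∫_{-pi}^{pi} h(t) sin(2*t) dt.
Split the integral at the breakpoints.
Integrating by parts (boundary term plus one more integral), an antiderivative of (3*t + 4) sin(2*t) is -3*t*cos(2*t)/2 + 3*sin(2*t)/4 - 2*cos(2*t); evaluating from -pi to 0: ∫_{-pi}^{0} (3*t + 4) sin(2*t) dt = (-2) - (-2 + 3*pi/2) = -3*pi/2.
Integrating by parts (boundary term plus one more integral), an antiderivative of (3*t + 3) sin(2*t) is -3*t*cos(2*t)/2 + 3*sin(2*t)/4 - 3*cos(2*t)/2; evaluating from 0 to pi: ∫_{0}^{pi} (3*t + 3) sin(2*t) dt = (-3*pi/2 - 3/2) - (-3/2) = -3*pi/2.
Summing the pieces and multiplying by (1/pi) gives b_2 = -3.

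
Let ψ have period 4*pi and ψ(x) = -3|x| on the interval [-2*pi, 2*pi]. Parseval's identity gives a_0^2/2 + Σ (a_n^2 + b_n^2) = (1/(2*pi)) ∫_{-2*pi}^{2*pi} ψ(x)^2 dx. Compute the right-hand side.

24*pi**2

(1/(2*pi)) ∫_{-2*pi}^{2*pi} ψ(x)^2 dx = (1/(2*pi)) · (48*pi**3) = 24*pi**2.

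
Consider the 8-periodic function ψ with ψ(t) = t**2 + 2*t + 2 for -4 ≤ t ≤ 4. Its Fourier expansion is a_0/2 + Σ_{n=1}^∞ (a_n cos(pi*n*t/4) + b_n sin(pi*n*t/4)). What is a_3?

-64/(9*pi**2)

a_3 = 1/4 ∫_{-4}^{4} ψ(t) cos(3*pi*t/4) dt.
Integrating by parts twice (tabular method), an antiderivative of (t**2 + 2*t + 2) cos(3*pi*t/4) is 4*t**2*sin(3*pi*t/4)/(3*pi) + 8*t*sin(3*pi*t/4)/(3*pi) + 32*t*cos(3*pi*t/4)/(9*pi**2) - 128*sin(3*pi*t/4)/(27*pi**3) + 8*sin(3*pi*t/4)/(3*pi) + 32*cos(3*pi*t/4)/(9*pi**2); evaluating from -4 to 4: ∫_{-4}^{4} (t**2 + 2*t + 2) cos(3*pi*t/4) dt = (-160/(9*pi**2)) - (32/(3*pi**2)) = -256/(9*pi**2).
Hence a_3 = (1/4)·(-256/(9*pi**2)) = -64/(9*pi**2).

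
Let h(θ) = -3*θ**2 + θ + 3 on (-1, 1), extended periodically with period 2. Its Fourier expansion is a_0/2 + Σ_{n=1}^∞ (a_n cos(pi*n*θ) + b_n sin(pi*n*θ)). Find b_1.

2/pi

b_1 = ∫_{-1}^{1} h(θ) sin(pi*θ) dθ.
Integrating by parts twice (tabular method), an antiderivative of (-3*θ**2 + θ + 3) sin(pi*θ) is 3*θ**2*cos(pi*θ)/pi - 6*θ*sin(pi*θ)/pi**2 - θ*cos(pi*θ)/pi + sin(pi*θ)/pi**2 - 3*cos(pi*θ)/pi - 6*cos(pi*θ)/pi**3; evaluating from -1 to 1: ∫_{-1}^{1} (-3*θ**2 + θ + 3) sin(pi*θ) dθ = ((6 + pi**2)/pi**3) - ((6 - pi**2)/pi**3) = 2/pi.
Hence b_1 = 2/pi.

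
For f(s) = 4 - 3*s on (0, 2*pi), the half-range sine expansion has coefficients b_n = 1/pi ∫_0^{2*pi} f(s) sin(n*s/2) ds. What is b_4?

b_4 = 1/pi ∫_0^{2*pi} (4 - 3*s) sin(2*s) ds.
Integrating by parts (boundary term plus one more integral), an antiderivative of (4 - 3*s) sin(2*s) is 3*s*cos(2*s)/2 - 3*sin(2*s)/4 - 2*cos(2*s); evaluating from 0 to 2*pi: ∫_{0}^{2*pi} (4 - 3*s) sin(2*s) ds = (-2 + 3*pi) - (-2) = 3*pi.
Hence b_4 = (1/pi)·(3*pi) = 3.

3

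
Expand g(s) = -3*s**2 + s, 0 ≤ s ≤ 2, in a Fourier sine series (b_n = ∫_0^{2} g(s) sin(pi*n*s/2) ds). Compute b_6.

10/(3*pi)

b_6 = ∫_0^{2} (-3*s**2 + s) sin(3*pi*s) ds.
Integrating by parts twice (tabular method), an antiderivative of (-3*s**2 + s) sin(3*pi*s) is s**2*cos(3*pi*s)/pi - 2*s*sin(3*pi*s)/(3*pi**2) - s*cos(3*pi*s)/(3*pi) + sin(3*pi*s)/(9*pi**2) - 2*cos(3*pi*s)/(9*pi**3); evaluating from 0 to 2: ∫_{0}^{2} (-3*s**2 + s) sin(3*pi*s) ds = (2*(-1 + 15*pi**2)/(9*pi**3)) - (-2/(9*pi**3)) = 10/(3*pi).
Hence b_6 = 10/(3*pi).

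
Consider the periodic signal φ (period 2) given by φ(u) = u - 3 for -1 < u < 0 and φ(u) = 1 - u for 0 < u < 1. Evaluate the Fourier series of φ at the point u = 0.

-1

At u = 0 the one-sided limits are φ(0^-) = -3 and φ(0^+) = 1.
By Dirichlet's theorem the series converges to their average, [(-3) + (1)]/2 = -1.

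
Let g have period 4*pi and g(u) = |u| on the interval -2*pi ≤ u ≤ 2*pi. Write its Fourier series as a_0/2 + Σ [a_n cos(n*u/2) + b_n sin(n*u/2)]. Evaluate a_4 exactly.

0

a_4 = (1/(2*pi)) ∫_{-2*pi}^{2*pi} g(u) cos(2*u) du.
g is even and cos(2*u) is even, so the integrand is even and a_4 = 1/pi ∫_0^{2*pi} g(u) cos(2*u) du.
Integrating by parts (boundary term plus one more integral), an antiderivative of (u) cos(2*u) is u*sin(2*u)/2 + cos(2*u)/4; evaluating from 0 to 2*pi: ∫_{0}^{2*pi} (u) cos(2*u) du = (1/4) - (1/4) = 0.
Hence a_4 = (1/pi)·(0) = 0.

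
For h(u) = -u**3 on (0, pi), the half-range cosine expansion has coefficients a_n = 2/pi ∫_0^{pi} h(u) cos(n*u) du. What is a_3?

a_3 = 2/pi ∫_0^{pi} (-u**3) cos(3*u) du.
Integrating by parts three times (tabular method), an antiderivative of (-u**3) cos(3*u) is -u**3*sin(3*u)/3 - u**2*cos(3*u)/3 + 2*u*sin(3*u)/9 + 2*cos(3*u)/27; evaluating from 0 to pi: ∫_{0}^{pi} (-u**3) cos(3*u) du = (-2/27 + pi**2/3) - (2/27) = -4/27 + pi**2/3.
Hence a_3 = (2/pi)·(-4/27 + pi**2/3) = 2*(-4 + 9*pi**2)/(27*pi).

2*(-4 + 9*pi**2)/(27*pi)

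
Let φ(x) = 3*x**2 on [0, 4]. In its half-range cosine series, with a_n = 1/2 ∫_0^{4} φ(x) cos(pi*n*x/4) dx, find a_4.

12/pi**2

a_4 = 1/2 ∫_0^{4} (3*x**2) cos(pi*x) dx.
Integrating by parts twice (tabular method), an antiderivative of (3*x**2) cos(pi*x) is 3*x**2*sin(pi*x)/pi + 6*x*cos(pi*x)/pi**2 - 6*sin(pi*x)/pi**3; evaluating from 0 to 4: ∫_{0}^{4} (3*x**2) cos(pi*x) dx = (24/pi**2) - (0) = 24/pi**2.
Hence a_4 = (1/2)·(24/pi**2) = 12/pi**2.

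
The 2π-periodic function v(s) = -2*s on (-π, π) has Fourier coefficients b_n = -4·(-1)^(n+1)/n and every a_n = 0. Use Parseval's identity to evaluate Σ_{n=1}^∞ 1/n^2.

Parseval: Σ b_n^2 = (1/π) ∫_{-π}^{π} v(s)^2 ds = 8*pi**2/3.
Σ b_n^2 = Σ 16/n^2, so Σ 1/n^2 = (8*pi**2/3)/16 = pi**2/6.

pi**2/6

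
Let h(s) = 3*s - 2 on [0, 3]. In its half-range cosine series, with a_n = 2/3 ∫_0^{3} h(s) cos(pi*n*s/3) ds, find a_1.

a_1 = 2/3 ∫_0^{3} (3*s - 2) cos(pi*s/3) ds.
Integrating by parts (boundary term plus one more integral), an antiderivative of (3*s - 2) cos(pi*s/3) is 9*s*sin(pi*s/3)/pi - 6*sin(pi*s/3)/pi + 27*cos(pi*s/3)/pi**2; evaluating from 0 to 3: ∫_{0}^{3} (3*s - 2) cos(pi*s/3) ds = (-27/pi**2) - (27/pi**2) = -54/pi**2.
Hence a_1 = (2/3)·(-54/pi**2) = -36/pi**2.

-36/pi**2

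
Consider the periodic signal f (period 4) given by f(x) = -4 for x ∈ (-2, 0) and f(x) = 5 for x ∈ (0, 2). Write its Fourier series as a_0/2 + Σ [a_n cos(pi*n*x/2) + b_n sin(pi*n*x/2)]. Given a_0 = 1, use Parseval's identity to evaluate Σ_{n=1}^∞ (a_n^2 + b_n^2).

81/2

Parseval: a_0^2/2 + Σ_{n≥1} (a_n^2+b_n^2) = 1/2 ∫_{-2}^{2} f(x)^2 dx = 41.
Subtract a_0^2/2 = 1/2: Σ (a_n^2+b_n^2) = 81/2.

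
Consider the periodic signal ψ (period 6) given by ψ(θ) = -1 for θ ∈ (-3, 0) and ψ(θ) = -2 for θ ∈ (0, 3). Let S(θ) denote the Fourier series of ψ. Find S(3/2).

ψ is continuous at θ = 3/2 with value -2, so the series converges to -2 there.

-2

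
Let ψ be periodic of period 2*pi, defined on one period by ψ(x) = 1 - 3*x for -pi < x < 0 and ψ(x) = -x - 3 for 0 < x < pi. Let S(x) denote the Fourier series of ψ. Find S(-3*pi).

-1 + pi

x = -3*pi differs from x = pi by -2 full period(s), and the series is 2*pi-periodic.
At x = pi the one-sided limits are ψ(pi^-) = -pi - 3 and ψ(pi^+) = 1 + 3*pi.
By Dirichlet's theorem the series converges to their average, [(-pi - 3) + (1 + 3*pi)]/2 = -1 + pi.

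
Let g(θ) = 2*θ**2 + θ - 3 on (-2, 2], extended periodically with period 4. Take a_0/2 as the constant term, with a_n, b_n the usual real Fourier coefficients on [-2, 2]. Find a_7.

-32/(49*pi**2)

a_7 = 1/2 ∫_{-2}^{2} g(θ) cos(7*pi*θ/2) dθ.
Integrating by parts twice (tabular method), an antiderivative of (2*θ**2 + θ - 3) cos(7*pi*θ/2) is 4*θ**2*sin(7*pi*θ/2)/(7*pi) + 2*θ*sin(7*pi*θ/2)/(7*pi) + 16*θ*cos(7*pi*θ/2)/(49*pi**2) - 6*sin(7*pi*θ/2)/(7*pi) - 32*sin(7*pi*θ/2)/(343*pi**3) + 4*cos(7*pi*θ/2)/(49*pi**2); evaluating from -2 to 2: ∫_{-2}^{2} (2*θ**2 + θ - 3) cos(7*pi*θ/2) dθ = (-36/(49*pi**2)) - (4/(7*pi**2)) = -64/(49*pi**2).
Hence a_7 = (1/2)·(-64/(49*pi**2)) = -32/(49*pi**2).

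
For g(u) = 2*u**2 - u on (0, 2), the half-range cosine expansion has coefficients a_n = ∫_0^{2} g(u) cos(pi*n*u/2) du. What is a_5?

-24/(25*pi**2)

a_5 = ∫_0^{2} (2*u**2 - u) cos(5*pi*u/2) du.
Integrating by parts twice (tabular method), an antiderivative of (2*u**2 - u) cos(5*pi*u/2) is 4*u**2*sin(5*pi*u/2)/(5*pi) - 2*u*sin(5*pi*u/2)/(5*pi) + 16*u*cos(5*pi*u/2)/(25*pi**2) - 32*sin(5*pi*u/2)/(125*pi**3) - 4*cos(5*pi*u/2)/(25*pi**2); evaluating from 0 to 2: ∫_{0}^{2} (2*u**2 - u) cos(5*pi*u/2) du = (-28/(25*pi**2)) - (-4/(25*pi**2)) = -24/(25*pi**2).
Hence a_5 = -24/(25*pi**2).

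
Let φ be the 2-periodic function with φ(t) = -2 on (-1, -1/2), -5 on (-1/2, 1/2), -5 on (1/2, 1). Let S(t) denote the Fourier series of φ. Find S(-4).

-5

t = -4 differs from t = 0 by -2 full period(s), and the series is 2-periodic.
φ is continuous at t = 0 with value -5, so the series converges to -5 there.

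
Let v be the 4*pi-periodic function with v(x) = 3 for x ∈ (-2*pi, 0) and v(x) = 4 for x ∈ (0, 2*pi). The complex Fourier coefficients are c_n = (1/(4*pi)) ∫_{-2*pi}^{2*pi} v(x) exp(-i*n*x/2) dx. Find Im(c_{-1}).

Since v is real-valued, Im(c_{-1}) = -(1/(4*pi)) ∫_{-2*pi}^{2*pi} v(x) sin(-x/2) dx = b_{1}/2.
Split the integral at the breakpoints.
Directly, an antiderivative of (3) sin(-x/2) is 6*cos(x/2); evaluating from -2*pi to 0: ∫_{-2*pi}^{0} (3) sin(-x/2) dx = (6) - (-6) = 12.
Directly, an antiderivative of (4) sin(-x/2) is 8*cos(x/2); evaluating from 0 to 2*pi: ∫_{0}^{2*pi} (4) sin(-x/2) dx = (-8) - (8) = -16.
So ∫_{-2*pi}^{2*pi} v(x) sin(-x/2) dx = -4.
Hence Im(c_{-1}) = (-1/(4*pi))·(-4) = 1/pi.

1/pi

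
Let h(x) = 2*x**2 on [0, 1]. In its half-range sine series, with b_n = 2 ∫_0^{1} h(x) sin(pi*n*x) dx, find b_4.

-1/pi

b_4 = 2 ∫_0^{1} (2*x**2) sin(4*pi*x) dx.
Integrating by parts twice (tabular method), an antiderivative of (2*x**2) sin(4*pi*x) is -x**2*cos(4*pi*x)/(2*pi) + x*sin(4*pi*x)/(4*pi**2) + cos(4*pi*x)/(16*pi**3); evaluating from 0 to 1: ∫_{0}^{1} (2*x**2) sin(4*pi*x) dx = ((1 - 8*pi**2)/(16*pi**3)) - (1/(16*pi**3)) = -1/(2*pi).
Hence b_4 = 2·(-1/(2*pi)) = -1/pi.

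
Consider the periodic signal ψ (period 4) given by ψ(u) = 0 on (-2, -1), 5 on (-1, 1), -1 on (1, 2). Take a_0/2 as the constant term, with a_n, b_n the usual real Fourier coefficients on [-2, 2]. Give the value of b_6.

1/(3*pi)

b_6 = 1/2 ∫_{-2}^{2} ψ(u) sin(3*pi*u) du.
Split the integral at the breakpoints.
∫_{-2}^{-1} (0) sin(3*pi*u) du = 0.
Directly, an antiderivative of (5) sin(3*pi*u) is -5*cos(3*pi*u)/(3*pi); evaluating from -1 to 1: ∫_{-1}^{1} (5) sin(3*pi*u) du = (5/(3*pi)) - (5/(3*pi)) = 0.
Directly, an antiderivative of (-1) sin(3*pi*u) is cos(3*pi*u)/(3*pi); evaluating from 1 to 2: ∫_{1}^{2} (-1) sin(3*pi*u) du = (1/(3*pi)) - (-1/(3*pi)) = 2/(3*pi).
Summing the pieces and multiplying by (1/2) gives b_6 = 1/(3*pi).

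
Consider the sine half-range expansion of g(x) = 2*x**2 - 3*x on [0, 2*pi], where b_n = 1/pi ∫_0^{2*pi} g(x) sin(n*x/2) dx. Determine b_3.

-4 - 64/(27*pi) + 16*pi/3

b_3 = 1/pi ∫_0^{2*pi} (2*x**2 - 3*x) sin(3*x/2) dx.
Integrating by parts twice (tabular method), an antiderivative of (2*x**2 - 3*x) sin(3*x/2) is -4*x**2*cos(3*x/2)/3 + 16*x*sin(3*x/2)/9 + 2*x*cos(3*x/2) - 4*sin(3*x/2)/3 + 32*cos(3*x/2)/27; evaluating from 0 to 2*pi: ∫_{0}^{2*pi} (2*x**2 - 3*x) sin(3*x/2) dx = (-4*pi - 32/27 + 16*pi**2/3) - (32/27) = -4*pi - 64/27 + 16*pi**2/3.
Hence b_3 = (1/pi)·(-4*pi - 64/27 + 16*pi**2/3) = -4 - 64/(27*pi) + 16*pi/3.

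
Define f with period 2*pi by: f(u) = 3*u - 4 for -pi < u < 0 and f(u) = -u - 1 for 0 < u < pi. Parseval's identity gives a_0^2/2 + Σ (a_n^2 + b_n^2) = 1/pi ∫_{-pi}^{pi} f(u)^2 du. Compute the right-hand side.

17 + 10*pi**2/3 + 13*pi

1/pi ∫_{-pi}^{pi} f(u)^2 du = 1/pi · (pi*(51 + 10*pi**2 + 39*pi)/3) = 17 + 10*pi**2/3 + 13*pi.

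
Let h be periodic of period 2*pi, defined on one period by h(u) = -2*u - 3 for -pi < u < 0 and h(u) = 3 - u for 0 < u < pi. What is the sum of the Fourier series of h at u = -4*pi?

0

u = -4*pi differs from u = 0 by -2 full period(s), and the series is 2*pi-periodic.
At u = 0 the one-sided limits are h(0^-) = -3 and h(0^+) = 3.
By Dirichlet's theorem the series converges to their average, [(-3) + (3)]/2 = 0.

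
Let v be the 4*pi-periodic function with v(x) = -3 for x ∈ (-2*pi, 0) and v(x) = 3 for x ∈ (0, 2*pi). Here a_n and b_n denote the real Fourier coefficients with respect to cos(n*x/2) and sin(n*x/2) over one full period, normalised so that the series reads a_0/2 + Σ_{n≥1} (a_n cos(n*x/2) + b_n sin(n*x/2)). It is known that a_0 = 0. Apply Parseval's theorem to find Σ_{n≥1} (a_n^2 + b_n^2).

18

Parseval: a_0^2/2 + Σ_{n≥1} (a_n^2+b_n^2) = (1/(2*pi)) ∫_{-2*pi}^{2*pi} v(x)^2 dx = 18.
Subtract a_0^2/2 = 0: Σ (a_n^2+b_n^2) = 18.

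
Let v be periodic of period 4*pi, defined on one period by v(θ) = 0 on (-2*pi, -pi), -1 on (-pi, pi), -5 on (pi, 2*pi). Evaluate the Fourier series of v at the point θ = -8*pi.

θ = -8*pi differs from θ = 0 by -2 full period(s), and the series is 4*pi-periodic.
v is continuous at θ = 0 with value -1, so the series converges to -1 there.

-1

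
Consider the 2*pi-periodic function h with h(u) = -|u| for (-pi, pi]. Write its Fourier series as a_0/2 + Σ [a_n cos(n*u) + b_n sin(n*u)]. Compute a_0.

-pi

a_0 = 1/pi ∫_{-pi}^{pi} h(u) du = 1/pi · (-pi**2) = -pi.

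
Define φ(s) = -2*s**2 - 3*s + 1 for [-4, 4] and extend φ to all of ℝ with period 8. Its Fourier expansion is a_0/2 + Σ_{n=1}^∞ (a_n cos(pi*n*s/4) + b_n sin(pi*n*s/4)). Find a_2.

a_2 = 1/4 ∫_{-4}^{4} φ(s) cos(pi*s/2) ds.
Integrating by parts twice (tabular method), an antiderivative of (-2*s**2 - 3*s + 1) cos(pi*s/2) is -4*s**2*sin(pi*s/2)/pi - 6*s*sin(pi*s/2)/pi - 16*s*cos(pi*s/2)/pi**2 + 2*sin(pi*s/2)/pi + 32*sin(pi*s/2)/pi**3 - 12*cos(pi*s/2)/pi**2; evaluating from -4 to 4: ∫_{-4}^{4} (-2*s**2 - 3*s + 1) cos(pi*s/2) ds = (-76/pi**2) - (52/pi**2) = -128/pi**2.
Hence a_2 = (1/4)·(-128/pi**2) = -32/pi**2.

-32/pi**2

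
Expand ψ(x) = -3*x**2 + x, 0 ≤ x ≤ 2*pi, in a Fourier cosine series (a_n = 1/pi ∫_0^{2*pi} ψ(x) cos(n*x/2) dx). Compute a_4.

-3

a_4 = 1/pi ∫_0^{2*pi} (-3*x**2 + x) cos(2*x) dx.
Integrating by parts twice (tabular method), an antiderivative of (-3*x**2 + x) cos(2*x) is -3*x**2*sin(2*x)/2 + x*sin(2*x)/2 - 3*x*cos(2*x)/2 + 3*sin(2*x)/4 + cos(2*x)/4; evaluating from 0 to 2*pi: ∫_{0}^{2*pi} (-3*x**2 + x) cos(2*x) dx = (1/4 - 3*pi) - (1/4) = -3*pi.
Hence a_4 = (1/pi)·(-3*pi) = -3.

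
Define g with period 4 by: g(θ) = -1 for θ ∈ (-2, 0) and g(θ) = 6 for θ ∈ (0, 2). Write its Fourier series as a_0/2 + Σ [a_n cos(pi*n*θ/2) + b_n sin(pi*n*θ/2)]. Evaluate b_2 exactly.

b_2 = 1/2 ∫_{-2}^{2} g(θ) sin(pi*θ) dθ.
Split the integral at the breakpoints.
Directly, an antiderivative of (-1) sin(pi*θ) is cos(pi*θ)/pi; evaluating from -2 to 0: ∫_{-2}^{0} (-1) sin(pi*θ) dθ = (1/pi) - (1/pi) = 0.
Directly, an antiderivative of (6) sin(pi*θ) is -6*cos(pi*θ)/pi; evaluating from 0 to 2: ∫_{0}^{2} (6) sin(pi*θ) dθ = (-6/pi) - (-6/pi) = 0.
Summing the pieces and multiplying by (1/2) gives b_2 = 0.

0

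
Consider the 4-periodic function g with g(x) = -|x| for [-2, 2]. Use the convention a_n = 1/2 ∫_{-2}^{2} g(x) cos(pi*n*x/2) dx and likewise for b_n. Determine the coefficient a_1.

a_1 = 1/2 ∫_{-2}^{2} g(x) cos(pi*x/2) dx.
g is even and cos(pi*x/2) is even, so the integrand is even and a_1 = ∫_0^{2} g(x) cos(pi*x/2) dx.
Integrating by parts (boundary term plus one more integral), an antiderivative of (-x) cos(pi*x/2) is -2*x*sin(pi*x/2)/pi - 4*cos(pi*x/2)/pi**2; evaluating from 0 to 2: ∫_{0}^{2} (-x) cos(pi*x/2) dx = (4/pi**2) - (-4/pi**2) = 8/pi**2.
Hence a_1 = 8/pi**2.

8/pi**2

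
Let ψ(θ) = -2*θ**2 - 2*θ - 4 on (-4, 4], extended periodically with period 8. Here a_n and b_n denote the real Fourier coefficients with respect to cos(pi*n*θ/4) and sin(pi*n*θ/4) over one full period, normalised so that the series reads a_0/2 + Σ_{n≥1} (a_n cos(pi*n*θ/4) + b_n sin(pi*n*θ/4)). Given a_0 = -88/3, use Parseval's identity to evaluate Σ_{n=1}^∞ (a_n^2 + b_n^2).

Parseval: a_0^2/2 + Σ_{n≥1} (a_n^2+b_n^2) = 1/4 ∫_{-4}^{4} ψ(θ)^2 dθ = 9824/15.
Subtract a_0^2/2 = 3872/9: Σ (a_n^2+b_n^2) = 10112/45.

10112/45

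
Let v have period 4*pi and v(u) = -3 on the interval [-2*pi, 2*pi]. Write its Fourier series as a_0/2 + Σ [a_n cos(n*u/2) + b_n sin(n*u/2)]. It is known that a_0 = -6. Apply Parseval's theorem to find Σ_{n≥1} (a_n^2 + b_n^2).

0

Parseval: a_0^2/2 + Σ_{n≥1} (a_n^2+b_n^2) = (1/(2*pi)) ∫_{-2*pi}^{2*pi} v(u)^2 du = 18.
Subtract a_0^2/2 = 18: Σ (a_n^2+b_n^2) = 0.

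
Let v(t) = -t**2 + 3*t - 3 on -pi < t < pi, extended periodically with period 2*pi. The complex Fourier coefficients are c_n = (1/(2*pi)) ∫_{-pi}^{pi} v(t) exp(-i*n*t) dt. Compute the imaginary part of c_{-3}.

Since v is real-valued, Im(c_{-3}) = -(1/(2*pi)) ∫_{-pi}^{pi} v(t) sin(-3*t) dt = b_{3}/2.
Integrating by parts twice (tabular method), an antiderivative of (-t**2 + 3*t - 3) sin(-3*t) is -t**2*cos(3*t)/3 + 2*t*sin(3*t)/9 + t*cos(3*t) - sin(3*t)/3 - 25*cos(3*t)/27; evaluating from -pi to pi: ∫_{-pi}^{pi} (-t**2 + 3*t - 3) sin(-3*t) dt = (-pi + 25/27 + pi**2/3) - (25/27 + pi + pi**2/3) = -2*pi.
Hence Im(c_{-3}) = (-1/(2*pi))·(-2*pi) = 1.

1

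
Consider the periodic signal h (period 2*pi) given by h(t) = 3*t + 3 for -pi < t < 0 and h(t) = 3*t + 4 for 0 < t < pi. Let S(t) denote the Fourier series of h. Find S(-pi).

t = -pi differs from t = pi by -1 full period(s), and the series is 2*pi-periodic.
At t = pi the one-sided limits are h(pi^-) = 4 + 3*pi and h(pi^+) = 3 - 3*pi.
By Dirichlet's theorem the series converges to their average, [(4 + 3*pi) + (3 - 3*pi)]/2 = 7/2.

7/2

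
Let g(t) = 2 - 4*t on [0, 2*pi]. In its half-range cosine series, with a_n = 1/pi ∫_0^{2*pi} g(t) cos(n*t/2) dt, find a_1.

32/pi

a_1 = 1/pi ∫_0^{2*pi} (2 - 4*t) cos(t/2) dt.
Integrating by parts (boundary term plus one more integral), an antiderivative of (2 - 4*t) cos(t/2) is -8*t*sin(t/2) + 4*sin(t/2) - 16*cos(t/2); evaluating from 0 to 2*pi: ∫_{0}^{2*pi} (2 - 4*t) cos(t/2) dt = (16) - (-16) = 32.
Hence a_1 = (1/pi)·(32) = 32/pi.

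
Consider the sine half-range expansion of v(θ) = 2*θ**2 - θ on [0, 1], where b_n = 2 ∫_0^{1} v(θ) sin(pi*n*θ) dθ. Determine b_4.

b_4 = 2 ∫_0^{1} (2*θ**2 - θ) sin(4*pi*θ) dθ.
Integrating by parts twice (tabular method), an antiderivative of (2*θ**2 - θ) sin(4*pi*θ) is -θ**2*cos(4*pi*θ)/(2*pi) + θ*sin(4*pi*θ)/(4*pi**2) + θ*cos(4*pi*θ)/(4*pi) - sin(4*pi*θ)/(16*pi**2) + cos(4*pi*θ)/(16*pi**3); evaluating from 0 to 1: ∫_{0}^{1} (2*θ**2 - θ) sin(4*pi*θ) dθ = ((1 - 4*pi**2)/(16*pi**3)) - (1/(16*pi**3)) = -1/(4*pi).
Hence b_4 = 2·(-1/(4*pi)) = -1/(2*pi).

-1/(2*pi)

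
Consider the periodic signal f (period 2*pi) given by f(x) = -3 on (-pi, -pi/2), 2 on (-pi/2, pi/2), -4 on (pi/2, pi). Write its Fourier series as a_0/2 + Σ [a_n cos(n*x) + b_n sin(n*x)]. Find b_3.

b_3 = 1/pi ∫_{-pi}^{pi} f(x) sin(3*x) dx.
Split the integral at the breakpoints.
Directly, an antiderivative of (-3) sin(3*x) is cos(3*x); evaluating from -pi to -pi/2: ∫_{-pi}^{-pi/2} (-3) sin(3*x) dx = (0) - (-1) = 1.
Directly, an antiderivative of (2) sin(3*x) is -2*cos(3*x)/3; evaluating from -pi/2 to pi/2: ∫_{-pi/2}^{pi/2} (2) sin(3*x) dx = (0) - (0) = 0.
Directly, an antiderivative of (-4) sin(3*x) is 4*cos(3*x)/3; evaluating from pi/2 to pi: ∫_{pi/2}^{pi} (-4) sin(3*x) dx = (-4/3) - (0) = -4/3.
Summing the pieces and multiplying by (1/pi) gives b_3 = -1/(3*pi).

-1/(3*pi)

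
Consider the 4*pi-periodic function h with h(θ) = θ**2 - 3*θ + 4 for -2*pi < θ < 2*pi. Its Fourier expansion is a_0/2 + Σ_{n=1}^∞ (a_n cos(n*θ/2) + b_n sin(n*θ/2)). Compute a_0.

a_0 = (1/(2*pi)) ∫_{-2*pi}^{2*pi} h(θ) dθ = (1/(2*pi)) · (16*pi*(3 + pi**2)/3) = 8 + 8*pi**2/3.

8 + 8*pi**2/3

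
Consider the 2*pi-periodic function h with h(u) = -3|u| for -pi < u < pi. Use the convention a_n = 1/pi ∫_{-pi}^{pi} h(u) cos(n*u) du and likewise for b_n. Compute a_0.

a_0 = 1/pi ∫_{-pi}^{pi} h(u) du = 1/pi · (-3*pi**2) = -3*pi.

-3*pi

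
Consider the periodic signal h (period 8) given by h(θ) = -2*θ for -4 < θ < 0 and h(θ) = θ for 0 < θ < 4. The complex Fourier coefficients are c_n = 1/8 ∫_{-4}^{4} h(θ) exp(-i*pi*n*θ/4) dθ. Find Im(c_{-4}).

Since h is real-valued, Im(c_{-4}) = -1/8 ∫_{-4}^{4} h(θ) sin(-pi*θ) dθ = b_{4}/2.
Split the integral at the breakpoints.
Integrating by parts (boundary term plus one more integral), an antiderivative of (-2*θ) sin(-pi*θ) is -2*θ*cos(pi*θ)/pi + 2*sin(pi*θ)/pi**2; evaluating from -4 to 0: ∫_{-4}^{0} (-2*θ) sin(-pi*θ) dθ = (0) - (8/pi) = -8/pi.
Integrating by parts (boundary term plus one more integral), an antiderivative of (θ) sin(-pi*θ) is θ*cos(pi*θ)/pi - sin(pi*θ)/pi**2; evaluating from 0 to 4: ∫_{0}^{4} (θ) sin(-pi*θ) dθ = (4/pi) - (0) = 4/pi.
So ∫_{-4}^{4} h(θ) sin(-pi*θ) dθ = -4/pi.
Hence Im(c_{-4}) = (-1/8)·(-4/pi) = 1/(2*pi).

1/(2*pi)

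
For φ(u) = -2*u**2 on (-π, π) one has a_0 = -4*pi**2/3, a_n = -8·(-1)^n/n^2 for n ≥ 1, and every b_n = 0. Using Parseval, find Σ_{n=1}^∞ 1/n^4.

Parseval: a_0^2/2 + Σ a_n^2 = (1/π) ∫_{-π}^{π} φ(u)^2 du = 8*pi**4/5.
Subtract a_0^2/2 = 8*pi**4/9: Σ a_n^2 = 32*pi**4/45.
Since a_n^2 = 64/n^4, Σ 1/n^4 = pi**4/90.

pi**4/90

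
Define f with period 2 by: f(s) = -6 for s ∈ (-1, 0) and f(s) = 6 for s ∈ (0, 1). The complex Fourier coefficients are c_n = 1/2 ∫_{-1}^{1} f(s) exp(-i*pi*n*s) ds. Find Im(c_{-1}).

12/pi

Since f is real-valued, Im(c_{-1}) = -1/2 ∫_{-1}^{1} f(s) sin(-pi*s) ds = b_{1}/2.
f is odd and sin(-pi*s) is odd, so the integrand is even: ∫_{-1}^{1} f(s) sin(-pi*s) ds = 2∫_0^{1} f(s) sin(-pi*s) ds.
Directly, an antiderivative of (6) sin(-pi*s) is 6*cos(pi*s)/pi; evaluating from 0 to 1: ∫_{0}^{1} (6) sin(-pi*s) ds = (-6/pi) - (6/pi) = -12/pi.
So ∫_{-1}^{1} f(s) sin(-pi*s) ds = -24/pi.
Hence Im(c_{-1}) = (-1/2)·(-24/pi) = 12/pi.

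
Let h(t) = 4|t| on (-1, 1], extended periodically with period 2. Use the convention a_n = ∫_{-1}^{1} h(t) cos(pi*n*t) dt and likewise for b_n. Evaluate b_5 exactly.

0

b_5 = ∫_{-1}^{1} h(t) sin(5*pi*t) dt.
h is even and sin(5*pi*t) is odd, so the integrand is odd over a symmetric interval and the integral vanishes.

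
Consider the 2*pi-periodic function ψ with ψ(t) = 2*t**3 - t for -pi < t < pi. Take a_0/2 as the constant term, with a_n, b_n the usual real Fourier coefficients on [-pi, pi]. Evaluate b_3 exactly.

b_3 = 1/pi ∫_{-pi}^{pi} ψ(t) sin(3*t) dt.
ψ is odd and sin(3*t) is odd, so the integrand is even and b_3 = 2/pi ∫_0^{pi} ψ(t) sin(3*t) dt.
Integrating by parts three times (tabular method), an antiderivative of (2*t**3 - t) sin(3*t) is -2*t**3*cos(3*t)/3 + 2*t**2*sin(3*t)/3 + 7*t*cos(3*t)/9 - 7*sin(3*t)/27; evaluating from 0 to pi: ∫_{0}^{pi} (2*t**3 - t) sin(3*t) dt = (pi*(-7 + 6*pi**2)/9) - (0) = pi*(-7 + 6*pi**2)/9.
Hence b_3 = (2/pi)·(pi*(-7 + 6*pi**2)/9) = -14/9 + 4*pi**2/3.

-14/9 + 4*pi**2/3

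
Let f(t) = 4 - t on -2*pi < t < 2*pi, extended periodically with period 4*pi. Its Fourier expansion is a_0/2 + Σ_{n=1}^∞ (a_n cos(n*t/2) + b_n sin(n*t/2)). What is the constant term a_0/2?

4

a_0 = (1/(2*pi)) ∫_{-2*pi}^{2*pi} f(t) dt = (1/(2*pi)) · (16*pi) = 8.
So the constant term a_0/2 = 4.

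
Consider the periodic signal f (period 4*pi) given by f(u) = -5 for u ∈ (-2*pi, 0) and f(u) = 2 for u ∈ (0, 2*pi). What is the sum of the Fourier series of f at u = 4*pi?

-3/2

u = 4*pi differs from u = 0 by 1 full period(s), and the series is 4*pi-periodic.
At u = 0 the one-sided limits are f(0^-) = -5 and f(0^+) = 2.
By Dirichlet's theorem the series converges to their average, [(-5) + (2)]/2 = -3/2.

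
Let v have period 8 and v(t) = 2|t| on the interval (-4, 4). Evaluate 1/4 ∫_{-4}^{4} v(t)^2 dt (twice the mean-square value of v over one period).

1/4 ∫_{-4}^{4} v(t)^2 dt = 1/4 · (512/3) = 128/3.

128/3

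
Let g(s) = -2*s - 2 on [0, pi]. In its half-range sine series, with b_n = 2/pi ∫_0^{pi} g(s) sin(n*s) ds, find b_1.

-4 - 8/pi

b_1 = 2/pi ∫_0^{pi} (-2*s - 2) sin(s) ds.
Integrating by parts (boundary term plus one more integral), an antiderivative of (-2*s - 2) sin(s) is 2*s*cos(s) - 2*sin(s) + 2*cos(s); evaluating from 0 to pi: ∫_{0}^{pi} (-2*s - 2) sin(s) ds = (-2*pi - 2) - (2) = -2*pi - 4.
Hence b_1 = (2/pi)·(-2*pi - 4) = -4 - 8/pi.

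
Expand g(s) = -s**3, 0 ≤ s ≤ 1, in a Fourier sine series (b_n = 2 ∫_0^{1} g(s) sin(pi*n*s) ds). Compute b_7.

2*(6 - 49*pi**2)/(343*pi**3)

b_7 = 2 ∫_0^{1} (-s**3) sin(7*pi*s) ds.
Integrating by parts three times (tabular method), an antiderivative of (-s**3) sin(7*pi*s) is s**3*cos(7*pi*s)/(7*pi) - 3*s**2*sin(7*pi*s)/(49*pi**2) - 6*s*cos(7*pi*s)/(343*pi**3) + 6*sin(7*pi*s)/(2401*pi**4); evaluating from 0 to 1: ∫_{0}^{1} (-s**3) sin(7*pi*s) ds = ((6 - 49*pi**2)/(343*pi**3)) - (0) = (6 - 49*pi**2)/(343*pi**3).
Hence b_7 = 2·((6 - 49*pi**2)/(343*pi**3)) = 2*(6 - 49*pi**2)/(343*pi**3).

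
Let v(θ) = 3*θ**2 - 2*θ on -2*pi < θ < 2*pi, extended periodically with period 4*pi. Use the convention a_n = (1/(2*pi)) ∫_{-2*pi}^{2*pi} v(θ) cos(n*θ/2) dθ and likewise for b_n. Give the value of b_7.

b_7 = (1/(2*pi)) ∫_{-2*pi}^{2*pi} v(θ) sin(7*θ/2) dθ.
Integrating by parts twice (tabular method), an antiderivative of (3*θ**2 - 2*θ) sin(7*θ/2) is -6*θ**2*cos(7*θ/2)/7 + 24*θ*sin(7*θ/2)/49 + 4*θ*cos(7*θ/2)/7 - 8*sin(7*θ/2)/49 + 48*cos(7*θ/2)/343; evaluating from -2*pi to 2*pi: ∫_{-2*pi}^{2*pi} (3*θ**2 - 2*θ) sin(7*θ/2) dθ = (-8*pi/7 - 48/343 + 24*pi**2/7) - (-48/343 + 8*pi/7 + 24*pi**2/7) = -16*pi/7.
Hence b_7 = (1/(2*pi))·(-16*pi/7) = -8/7.

-8/7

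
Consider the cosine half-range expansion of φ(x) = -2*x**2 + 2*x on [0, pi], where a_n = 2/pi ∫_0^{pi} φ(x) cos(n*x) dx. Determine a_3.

8*(-1 + pi)/(9*pi)

a_3 = 2/pi ∫_0^{pi} (-2*x**2 + 2*x) cos(3*x) dx.
Integrating by parts twice (tabular method), an antiderivative of (-2*x**2 + 2*x) cos(3*x) is -2*x**2*sin(3*x)/3 + 2*x*sin(3*x)/3 - 4*x*cos(3*x)/9 + 4*sin(3*x)/27 + 2*cos(3*x)/9; evaluating from 0 to pi: ∫_{0}^{pi} (-2*x**2 + 2*x) cos(3*x) dx = (-2/9 + 4*pi/9) - (2/9) = -4/9 + 4*pi/9.
Hence a_3 = (2/pi)·(-4/9 + 4*pi/9) = 8*(-1 + pi)/(9*pi).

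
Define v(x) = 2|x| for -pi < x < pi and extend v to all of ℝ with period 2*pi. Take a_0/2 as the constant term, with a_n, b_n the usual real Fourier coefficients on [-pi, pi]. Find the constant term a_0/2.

pi

a_0 = 1/pi ∫_{-pi}^{pi} v(x) dx = 1/pi · (2*pi**2) = 2*pi.
So the constant term a_0/2 = pi.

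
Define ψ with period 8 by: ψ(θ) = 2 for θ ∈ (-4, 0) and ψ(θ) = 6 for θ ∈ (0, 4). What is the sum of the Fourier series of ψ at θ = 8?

4

θ = 8 differs from θ = 0 by 1 full period(s), and the series is 8-periodic.
At θ = 0 the one-sided limits are ψ(0^-) = 2 and ψ(0^+) = 6.
By Dirichlet's theorem the series converges to their average, [(2) + (6)]/2 = 4.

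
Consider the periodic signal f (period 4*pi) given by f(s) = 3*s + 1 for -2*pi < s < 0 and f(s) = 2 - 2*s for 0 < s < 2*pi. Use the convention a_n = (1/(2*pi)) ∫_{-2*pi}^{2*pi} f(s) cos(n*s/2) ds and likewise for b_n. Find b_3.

b_3 = (1/(2*pi)) ∫_{-2*pi}^{2*pi} f(s) sin(3*s/2) ds.
Split the integral at the breakpoints.
Integrating by parts (boundary term plus one more integral), an antiderivative of (3*s + 1) sin(3*s/2) is -2*s*cos(3*s/2) + 4*sin(3*s/2)/3 - 2*cos(3*s/2)/3; evaluating from -2*pi to 0: ∫_{-2*pi}^{0} (3*s + 1) sin(3*s/2) ds = (-2/3) - (2/3 - 4*pi) = -4/3 + 4*pi.
Integrating by parts (boundary term plus one more integral), an antiderivative of (2 - 2*s) sin(3*s/2) is 4*s*cos(3*s/2)/3 - 8*sin(3*s/2)/9 - 4*cos(3*s/2)/3; evaluating from 0 to 2*pi: ∫_{0}^{2*pi} (2 - 2*s) sin(3*s/2) ds = (4/3 - 8*pi/3) - (-4/3) = 8/3 - 8*pi/3.
Summing the pieces and multiplying by (1/(2*pi)) gives b_3 = 2*(1 + pi)/(3*pi).

2*(1 + pi)/(3*pi)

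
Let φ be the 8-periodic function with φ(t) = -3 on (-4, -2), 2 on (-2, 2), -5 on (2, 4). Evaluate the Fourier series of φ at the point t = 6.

-1/2

t = 6 differs from t = -2 by 1 full period(s), and the series is 8-periodic.
At t = -2 the one-sided limits are φ(-2^-) = -3 and φ(-2^+) = 2.
By Dirichlet's theorem the series converges to their average, [(-3) + (2)]/2 = -1/2.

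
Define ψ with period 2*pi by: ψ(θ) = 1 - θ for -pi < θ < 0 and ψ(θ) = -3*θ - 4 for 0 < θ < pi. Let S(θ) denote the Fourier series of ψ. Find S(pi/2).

-3*pi/2 - 4

ψ is continuous at θ = pi/2 with value -3*pi/2 - 4, so the series converges to -3*pi/2 - 4 there.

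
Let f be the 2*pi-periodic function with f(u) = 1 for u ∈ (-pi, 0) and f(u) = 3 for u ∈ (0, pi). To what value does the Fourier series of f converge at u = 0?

At u = 0 the one-sided limits are f(0^-) = 1 and f(0^+) = 3.
By Dirichlet's theorem the series converges to their average, [(1) + (3)]/2 = 2.

2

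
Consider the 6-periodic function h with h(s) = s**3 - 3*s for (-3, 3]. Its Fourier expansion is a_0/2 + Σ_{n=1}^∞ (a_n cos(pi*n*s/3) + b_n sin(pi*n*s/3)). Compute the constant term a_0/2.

a_0 = 1/3 ∫_{-3}^{3} h(s) ds = 1/3 · (0) = 0.
So the constant term a_0/2 = 0.

0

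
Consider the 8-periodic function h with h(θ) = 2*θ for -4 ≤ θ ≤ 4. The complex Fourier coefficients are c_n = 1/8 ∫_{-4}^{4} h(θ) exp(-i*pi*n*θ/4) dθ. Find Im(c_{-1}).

Since h is real-valued, Im(c_{-1}) = -1/8 ∫_{-4}^{4} h(θ) sin(-pi*θ/4) dθ = b_{1}/2.
h is odd and sin(-pi*θ/4) is odd, so the integrand is even: ∫_{-4}^{4} h(θ) sin(-pi*θ/4) dθ = 2∫_0^{4} h(θ) sin(-pi*θ/4) dθ.
Integrating by parts (boundary term plus one more integral), an antiderivative of (2*θ) sin(-pi*θ/4) is 8*θ*cos(pi*θ/4)/pi - 32*sin(pi*θ/4)/pi**2; evaluating from 0 to 4: ∫_{0}^{4} (2*θ) sin(-pi*θ/4) dθ = (-32/pi) - (0) = -32/pi.
So ∫_{-4}^{4} h(θ) sin(-pi*θ/4) dθ = -64/pi.
Hence Im(c_{-1}) = (-1/8)·(-64/pi) = 8/pi.

8/pi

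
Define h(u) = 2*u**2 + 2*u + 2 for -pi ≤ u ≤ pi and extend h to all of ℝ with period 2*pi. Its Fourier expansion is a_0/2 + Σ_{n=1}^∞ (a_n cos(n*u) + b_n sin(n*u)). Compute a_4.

1/2

a_4 = 1/pi ∫_{-pi}^{pi} h(u) cos(4*u) du.
Integrating by parts twice (tabular method), an antiderivative of (2*u**2 + 2*u + 2) cos(4*u) is u**2*sin(4*u)/2 + u*sin(4*u)/2 + u*cos(4*u)/4 + 7*sin(4*u)/16 + cos(4*u)/8; evaluating from -pi to pi: ∫_{-pi}^{pi} (2*u**2 + 2*u + 2) cos(4*u) du = (1/8 + pi/4) - (1/8 - pi/4) = pi/2.
Hence a_4 = (1/pi)·(pi/2) = 1/2.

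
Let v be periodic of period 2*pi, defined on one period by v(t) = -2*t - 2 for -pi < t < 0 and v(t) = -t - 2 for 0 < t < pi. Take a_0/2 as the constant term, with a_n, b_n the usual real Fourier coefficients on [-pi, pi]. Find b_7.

b_7 = 1/pi ∫_{-pi}^{pi} v(t) sin(7*t) dt.
Split the integral at the breakpoints.
Integrating by parts (boundary term plus one more integral), an antiderivative of (-2*t - 2) sin(7*t) is 2*t*cos(7*t)/7 - 2*sin(7*t)/49 + 2*cos(7*t)/7; evaluating from -pi to 0: ∫_{-pi}^{0} (-2*t - 2) sin(7*t) dt = (2/7) - (-2/7 + 2*pi/7) = 4/7 - 2*pi/7.
Integrating by parts (boundary term plus one more integral), an antiderivative of (-t - 2) sin(7*t) is t*cos(7*t)/7 - sin(7*t)/49 + 2*cos(7*t)/7; evaluating from 0 to pi: ∫_{0}^{pi} (-t - 2) sin(7*t) dt = (-pi/7 - 2/7) - (2/7) = -4/7 - pi/7.
Summing the pieces and multiplying by (1/pi) gives b_7 = -3/7.

-3/7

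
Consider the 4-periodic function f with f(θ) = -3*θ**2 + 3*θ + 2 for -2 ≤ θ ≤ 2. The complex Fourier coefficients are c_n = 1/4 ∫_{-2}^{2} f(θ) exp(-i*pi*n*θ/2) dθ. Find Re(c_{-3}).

8/(3*pi**2)

Since f is real-valued, Re(c_{-3}) = 1/4 ∫_{-2}^{2} f(θ) cos(-3*pi*θ/2) dθ = a_{3}/2.
Integrating by parts twice (tabular method), an antiderivative of (-3*θ**2 + 3*θ + 2) cos(-3*pi*θ/2) is -2*θ**2*sin(3*pi*θ/2)/pi + 2*θ*sin(3*pi*θ/2)/pi - 8*θ*cos(3*pi*θ/2)/(3*pi**2) + 16*sin(3*pi*θ/2)/(9*pi**3) + 4*sin(3*pi*θ/2)/(3*pi) + 4*cos(3*pi*θ/2)/(3*pi**2); evaluating from -2 to 2: ∫_{-2}^{2} (-3*θ**2 + 3*θ + 2) cos(-3*pi*θ/2) dθ = (4/pi**2) - (-20/(3*pi**2)) = 32/(3*pi**2).
Hence Re(c_{-3}) = (1/4)·(32/(3*pi**2)) = 8/(3*pi**2).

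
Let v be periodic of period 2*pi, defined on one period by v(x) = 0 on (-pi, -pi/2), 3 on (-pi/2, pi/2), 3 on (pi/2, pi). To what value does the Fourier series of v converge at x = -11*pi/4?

0

x = -11*pi/4 differs from x = -3*pi/4 by -1 full period(s), and the series is 2*pi-periodic.
v is continuous at x = -3*pi/4 with value 0, so the series converges to 0 there.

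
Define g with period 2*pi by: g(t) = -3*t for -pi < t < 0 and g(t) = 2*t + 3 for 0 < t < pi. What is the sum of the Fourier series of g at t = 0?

At t = 0 the one-sided limits are g(0^-) = 0 and g(0^+) = 3.
By Dirichlet's theorem the series converges to their average, [(0) + (3)]/2 = 3/2.

3/2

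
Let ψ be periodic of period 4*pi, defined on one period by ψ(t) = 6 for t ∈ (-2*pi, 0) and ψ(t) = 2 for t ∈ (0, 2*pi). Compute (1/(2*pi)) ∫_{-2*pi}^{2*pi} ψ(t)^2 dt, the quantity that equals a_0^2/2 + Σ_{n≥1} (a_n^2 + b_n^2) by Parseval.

40

(1/(2*pi)) ∫_{-2*pi}^{2*pi} ψ(t)^2 dt = (1/(2*pi)) · (80*pi) = 40.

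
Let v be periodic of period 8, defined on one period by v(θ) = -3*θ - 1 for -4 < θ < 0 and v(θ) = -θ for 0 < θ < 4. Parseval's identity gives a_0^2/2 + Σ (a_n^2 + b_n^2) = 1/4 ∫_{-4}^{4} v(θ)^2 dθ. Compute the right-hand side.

1/4 ∫_{-4}^{4} v(θ)^2 dθ = 1/4 · (508/3) = 127/3.

127/3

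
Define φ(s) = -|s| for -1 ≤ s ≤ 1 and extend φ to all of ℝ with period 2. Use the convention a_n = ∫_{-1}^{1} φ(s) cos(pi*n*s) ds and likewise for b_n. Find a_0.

a_0 = ∫_{-1}^{1} φ(s) ds = -1.

-1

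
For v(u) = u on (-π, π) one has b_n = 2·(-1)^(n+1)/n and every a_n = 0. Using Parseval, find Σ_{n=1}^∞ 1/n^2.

pi**2/6

Parseval: Σ b_n^2 = (1/π) ∫_{-π}^{π} v(u)^2 du = 2*pi**2/3.
Σ b_n^2 = Σ 4/n^2, so Σ 1/n^2 = (2*pi**2/3)/4 = pi**2/6.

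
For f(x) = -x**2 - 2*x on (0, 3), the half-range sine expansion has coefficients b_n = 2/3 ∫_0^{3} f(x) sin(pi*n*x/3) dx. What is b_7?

6*(12 - 245*pi**2)/(343*pi**3)

b_7 = 2/3 ∫_0^{3} (-x**2 - 2*x) sin(7*pi*x/3) dx.
Integrating by parts twice (tabular method), an antiderivative of (-x**2 - 2*x) sin(7*pi*x/3) is 3*x**2*cos(7*pi*x/3)/(7*pi) - 18*x*sin(7*pi*x/3)/(49*pi**2) + 6*x*cos(7*pi*x/3)/(7*pi) - 18*sin(7*pi*x/3)/(49*pi**2) - 54*cos(7*pi*x/3)/(343*pi**3); evaluating from 0 to 3: ∫_{0}^{3} (-x**2 - 2*x) sin(7*pi*x/3) dx = (9*(6 - 245*pi**2)/(343*pi**3)) - (-54/(343*pi**3)) = 9*(12 - 245*pi**2)/(343*pi**3).
Hence b_7 = (2/3)·(9*(12 - 245*pi**2)/(343*pi**3)) = 6*(12 - 245*pi**2)/(343*pi**3).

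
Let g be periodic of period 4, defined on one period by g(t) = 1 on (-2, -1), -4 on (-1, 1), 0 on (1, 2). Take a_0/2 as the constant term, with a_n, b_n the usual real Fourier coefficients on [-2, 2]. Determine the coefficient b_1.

-1/pi

b_1 = 1/2 ∫_{-2}^{2} g(t) sin(pi*t/2) dt.
Split the integral at the breakpoints.
Directly, an antiderivative of (1) sin(pi*t/2) is -2*cos(pi*t/2)/pi; evaluating from -2 to -1: ∫_{-2}^{-1} (1) sin(pi*t/2) dt = (0) - (2/pi) = -2/pi.
Directly, an antiderivative of (-4) sin(pi*t/2) is 8*cos(pi*t/2)/pi; evaluating from -1 to 1: ∫_{-1}^{1} (-4) sin(pi*t/2) dt = (0) - (0) = 0.
∫_{1}^{2} (0) sin(pi*t/2) dt = 0.
Summing the pieces and multiplying by (1/2) gives b_1 = -1/pi.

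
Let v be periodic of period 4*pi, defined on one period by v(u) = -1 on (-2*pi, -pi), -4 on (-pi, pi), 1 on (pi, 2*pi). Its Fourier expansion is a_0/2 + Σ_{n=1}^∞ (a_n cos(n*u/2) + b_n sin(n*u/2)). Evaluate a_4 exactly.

0

a_4 = (1/(2*pi)) ∫_{-2*pi}^{2*pi} v(u) cos(2*u) du.
Split the integral at the breakpoints.
Directly, an antiderivative of (-1) cos(2*u) is -sin(2*u)/2; evaluating from -2*pi to -pi: ∫_{-2*pi}^{-pi} (-1) cos(2*u) du = (0) - (0) = 0.
Directly, an antiderivative of (-4) cos(2*u) is -2*sin(2*u); evaluating from -pi to pi: ∫_{-pi}^{pi} (-4) cos(2*u) du = (0) - (0) = 0.
Directly, an antiderivative of (1) cos(2*u) is sin(2*u)/2; evaluating from pi to 2*pi: ∫_{pi}^{2*pi} (1) cos(2*u) du = (0) - (0) = 0.
Summing the pieces and multiplying by (1/(2*pi)) gives a_4 = 0.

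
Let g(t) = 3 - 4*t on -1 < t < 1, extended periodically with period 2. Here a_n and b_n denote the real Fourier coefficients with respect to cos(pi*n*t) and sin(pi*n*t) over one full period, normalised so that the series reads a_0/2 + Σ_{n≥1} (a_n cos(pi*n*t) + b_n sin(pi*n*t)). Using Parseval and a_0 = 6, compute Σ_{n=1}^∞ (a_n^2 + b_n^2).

32/3

Parseval: a_0^2/2 + Σ_{n≥1} (a_n^2+b_n^2) = ∫_{-1}^{1} g(t)^2 dt = 86/3.
Subtract a_0^2/2 = 18: Σ (a_n^2+b_n^2) = 32/3.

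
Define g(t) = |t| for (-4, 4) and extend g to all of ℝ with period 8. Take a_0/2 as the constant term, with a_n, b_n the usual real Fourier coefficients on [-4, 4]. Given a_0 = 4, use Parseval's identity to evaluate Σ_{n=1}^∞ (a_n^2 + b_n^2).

8/3

Parseval: a_0^2/2 + Σ_{n≥1} (a_n^2+b_n^2) = 1/4 ∫_{-4}^{4} g(t)^2 dt = 32/3.
Subtract a_0^2/2 = 8: Σ (a_n^2+b_n^2) = 8/3.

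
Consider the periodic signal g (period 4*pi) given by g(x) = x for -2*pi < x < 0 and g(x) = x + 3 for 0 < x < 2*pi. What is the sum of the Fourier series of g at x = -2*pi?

3/2

x = -2*pi differs from x = 2*pi by -1 full period(s), and the series is 4*pi-periodic.
At x = 2*pi the one-sided limits are g(2*pi^-) = 3 + 2*pi and g(2*pi^+) = -2*pi.
By Dirichlet's theorem the series converges to their average, [(3 + 2*pi) + (-2*pi)]/2 = 3/2.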